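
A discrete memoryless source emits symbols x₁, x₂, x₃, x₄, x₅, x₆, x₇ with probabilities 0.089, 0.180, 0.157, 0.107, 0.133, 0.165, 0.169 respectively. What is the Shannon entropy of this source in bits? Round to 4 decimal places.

2.7698 bits

H = −Σ pᵢ log₂ pᵢ.
−0.089·log₂(0.089) = 0.3106
−0.180·log₂(0.180) = 0.4453
−0.157·log₂(0.157) = 0.4194
−0.107·log₂(0.107) = 0.3450
−0.133·log₂(0.133) = 0.3871
−0.165·log₂(0.165) = 0.4289
−0.169·log₂(0.169) = 0.4335
Sum ≈ 2.7698 → 2.7698 bits.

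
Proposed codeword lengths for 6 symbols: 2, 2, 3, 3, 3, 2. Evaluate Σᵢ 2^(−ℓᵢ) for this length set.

1.125

With common denominator 2^3 = 8: Σ 2^(−ℓᵢ) = 2/8 + 2/8 + 1/8 + 1/8 + 1/8 + 2/8 = 9/8 = 1.125.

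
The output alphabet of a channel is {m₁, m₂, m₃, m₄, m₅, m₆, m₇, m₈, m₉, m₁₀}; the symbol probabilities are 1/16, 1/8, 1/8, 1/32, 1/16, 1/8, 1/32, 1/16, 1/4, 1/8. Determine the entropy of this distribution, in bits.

3.0625 bits

Each probability is a power of 1/2, so log₂(1/p) is an integer.
H = Σ p·log₂(1/p) = 1/16·4 + 1/8·3 + 1/8·3 + 1/32·5 + 1/16·4 + 1/8·3 + 1/32·5 + 1/16·4 + 1/4·2 + 1/8·3 = 3.0625 bits.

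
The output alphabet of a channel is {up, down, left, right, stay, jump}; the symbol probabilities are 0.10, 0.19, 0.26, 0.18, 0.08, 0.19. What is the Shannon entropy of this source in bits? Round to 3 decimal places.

2.485 bits

H = −Σ pᵢ log₂ pᵢ.
−0.10·log₂(0.10) = 0.3322
−0.19·log₂(0.19) = 0.4552
−0.26·log₂(0.26) = 0.5053
−0.18·log₂(0.18) = 0.4453
−0.08·log₂(0.08) = 0.2915
−0.19·log₂(0.19) = 0.4552
Sum ≈ 2.4848 → 2.485 bits.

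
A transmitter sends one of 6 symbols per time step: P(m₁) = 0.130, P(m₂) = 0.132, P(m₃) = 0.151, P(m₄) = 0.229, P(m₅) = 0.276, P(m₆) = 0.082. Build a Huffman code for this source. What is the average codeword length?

2.495 bits/symbol

Repeatedly combine the two least-probable nodes; the expected code length is the sum of the merged weights.
merge 41/500 + 13/100 → 53/250
merge 33/250 + 151/1000 → 283/1000
merge 53/250 + 229/1000 → 441/1000
merge 69/250 + 283/1000 → 559/1000
merge 441/1000 + 559/1000 → 1
L = 53/250 + 283/1000 + 441/1000 + 559/1000 + 1 = 499/200 = 2.495 bits/symbol.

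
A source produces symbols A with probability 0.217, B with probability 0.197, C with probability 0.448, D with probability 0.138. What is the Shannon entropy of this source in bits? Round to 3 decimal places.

H = −Σ pᵢ log₂ pᵢ.
−0.217·log₂(0.217) = 0.4783
−0.197·log₂(0.197) = 0.4617
−0.448·log₂(0.448) = 0.5190
−0.138·log₂(0.138) = 0.3943
Sum ≈ 1.8533 → 1.853 bits.

1.853 bits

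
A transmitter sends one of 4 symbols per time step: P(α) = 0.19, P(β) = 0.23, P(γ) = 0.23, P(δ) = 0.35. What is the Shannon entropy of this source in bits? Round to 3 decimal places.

H = −Σ pᵢ log₂ pᵢ.
−0.19·log₂(0.19) = 0.4552
−0.23·log₂(0.23) = 0.4877
−0.23·log₂(0.23) = 0.4877
−0.35·log₂(0.35) = 0.5301
Sum ≈ 1.9607 → 1.961 bits.

1.961 bits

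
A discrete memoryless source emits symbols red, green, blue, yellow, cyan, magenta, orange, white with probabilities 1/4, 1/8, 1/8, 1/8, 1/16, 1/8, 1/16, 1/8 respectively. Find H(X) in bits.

Each probability is a power of 1/2, so log₂(1/p) is an integer.
H = Σ p·log₂(1/p) = 1/4·2 + 1/8·3 + 1/8·3 + 1/8·3 + 1/16·4 + 1/8·3 + 1/16·4 + 1/8·3 = 2.875 bits.

2.875 bits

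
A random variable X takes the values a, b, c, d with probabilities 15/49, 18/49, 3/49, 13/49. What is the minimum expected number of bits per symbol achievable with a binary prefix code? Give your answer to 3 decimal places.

Repeatedly combine the two least-probable nodes; the expected code length is the sum of the merged weights.
merge 3/49 + 13/49 → 16/49
merge 15/49 + 16/49 → 31/49
merge 18/49 + 31/49 → 1
L = 16/49 + 31/49 + 1 = 96/49 ≈ 1.959 bits/symbol.

1.959 bits/symbol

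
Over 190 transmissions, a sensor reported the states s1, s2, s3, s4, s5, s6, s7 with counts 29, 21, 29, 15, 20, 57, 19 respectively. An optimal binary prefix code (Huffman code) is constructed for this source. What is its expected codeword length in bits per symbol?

2.7 bits/symbol

Probabilities are the counts divided by 190.
Repeatedly combine the two least-probable nodes; the expected code length is the sum of the merged weights.
merge 3/38 + 1/10 → 17/95
merge 2/19 + 21/190 → 41/190
merge 29/190 + 29/190 → 29/95
merge 17/95 + 41/190 → 15/38
merge 3/10 + 29/95 → 23/38
merge 15/38 + 23/38 → 1
L = 17/95 + 41/190 + 29/95 + 15/38 + 23/38 + 1 = 27/10 = 2.7 bits/symbol.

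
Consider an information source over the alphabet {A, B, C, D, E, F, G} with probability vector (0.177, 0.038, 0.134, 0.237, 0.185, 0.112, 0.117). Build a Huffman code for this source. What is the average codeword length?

Repeatedly combine the two least-probable nodes; the expected code length is the sum of the merged weights.
merge 19/500 + 14/125 → 3/20
merge 117/1000 + 67/500 → 251/1000
merge 3/20 + 177/1000 → 327/1000
merge 37/200 + 237/1000 → 211/500
merge 251/1000 + 327/1000 → 289/500
merge 211/500 + 289/500 → 1
L = 3/20 + 251/1000 + 327/1000 + 211/500 + 289/500 + 1 = 341/125 = 2.728 bits/symbol.

2.728 bits/symbol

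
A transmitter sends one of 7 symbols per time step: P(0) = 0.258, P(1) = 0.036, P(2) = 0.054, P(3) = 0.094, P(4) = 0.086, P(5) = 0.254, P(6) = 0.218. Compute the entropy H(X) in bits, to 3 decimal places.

H = −Σ pᵢ log₂ pᵢ.
−0.258·log₂(0.258) = 0.5043
−0.036·log₂(0.036) = 0.1727
−0.054·log₂(0.054) = 0.2274
−0.094·log₂(0.094) = 0.3207
−0.086·log₂(0.086) = 0.3044
−0.254·log₂(0.254) = 0.5022
−0.218·log₂(0.218) = 0.4791
Sum ≈ 2.5106 → 2.511 bits.

2.511 bits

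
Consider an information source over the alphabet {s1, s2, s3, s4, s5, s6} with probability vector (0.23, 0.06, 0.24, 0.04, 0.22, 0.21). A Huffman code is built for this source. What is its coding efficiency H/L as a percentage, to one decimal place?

98.1%

Entropy H = −Σ p log₂ p ≈ 2.3645 bits.
Huffman merges: 1/25+3/50→1/10; 1/10+21/100→31/100; 11/50+23/100→9/20; 6/25+31/100→11/20; 9/20+11/20→1. L = 241/100 ≈ 2.4100.
Efficiency = H/L = 2.3645/2.4100 = 98.1%.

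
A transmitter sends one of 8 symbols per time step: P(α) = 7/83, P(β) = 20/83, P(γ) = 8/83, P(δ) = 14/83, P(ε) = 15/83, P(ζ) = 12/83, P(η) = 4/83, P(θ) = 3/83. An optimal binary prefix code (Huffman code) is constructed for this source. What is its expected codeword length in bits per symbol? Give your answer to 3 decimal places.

2.831 bits/symbol

Repeatedly combine the two least-probable nodes; the expected code length is the sum of the merged weights.
merge 3/83 + 4/83 → 7/83
merge 7/83 + 7/83 → 14/83
merge 8/83 + 12/83 → 20/83
merge 14/83 + 14/83 → 28/83
merge 15/83 + 20/83 → 35/83
merge 20/83 + 28/83 → 48/83
merge 35/83 + 48/83 → 1
L = 7/83 + 14/83 + 20/83 + 28/83 + 35/83 + 48/83 + 1 = 235/83 ≈ 2.831 bits/symbol.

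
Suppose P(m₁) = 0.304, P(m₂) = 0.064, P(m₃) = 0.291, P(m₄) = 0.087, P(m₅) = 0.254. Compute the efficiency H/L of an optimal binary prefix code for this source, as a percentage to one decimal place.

97.8%

Entropy H = −Σ p log₂ p ≈ 2.1030 bits.
Huffman merges: 8/125+87/1000→151/1000; 151/1000+127/500→81/200; 291/1000+38/125→119/200; 81/200+119/200→1. L = 2151/1000 ≈ 2.1510.
Efficiency = H/L = 2.1030/2.1510 = 97.8%.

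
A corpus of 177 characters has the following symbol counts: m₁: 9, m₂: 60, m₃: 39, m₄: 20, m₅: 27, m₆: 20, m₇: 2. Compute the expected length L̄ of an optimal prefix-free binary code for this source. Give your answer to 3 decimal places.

Probabilities are the counts divided by 177.
Repeatedly combine the two least-probable nodes; the expected code length is the sum of the merged weights.
merge 2/177 + 3/59 → 11/177
merge 11/177 + 20/177 → 31/177
merge 20/177 + 9/59 → 47/177
merge 31/177 + 13/59 → 70/177
merge 47/177 + 20/59 → 107/177
merge 70/177 + 107/177 → 1
L = 11/177 + 31/177 + 47/177 + 70/177 + 107/177 + 1 = 443/177 ≈ 2.503 bits/symbol.

2.503 bits/symbol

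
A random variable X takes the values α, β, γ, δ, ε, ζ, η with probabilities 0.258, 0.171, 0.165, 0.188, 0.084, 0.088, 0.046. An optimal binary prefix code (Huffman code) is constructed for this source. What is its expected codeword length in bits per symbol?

2.684 bits/symbol

Repeatedly combine the two least-probable nodes; the expected code length is the sum of the merged weights.
merge 23/500 + 21/250 → 13/100
merge 11/125 + 13/100 → 109/500
merge 33/200 + 171/1000 → 42/125
merge 47/250 + 109/500 → 203/500
merge 129/500 + 42/125 → 297/500
merge 203/500 + 297/500 → 1
L = 13/100 + 109/500 + 42/125 + 203/500 + 297/500 + 1 = 671/250 = 2.684 bits/symbol.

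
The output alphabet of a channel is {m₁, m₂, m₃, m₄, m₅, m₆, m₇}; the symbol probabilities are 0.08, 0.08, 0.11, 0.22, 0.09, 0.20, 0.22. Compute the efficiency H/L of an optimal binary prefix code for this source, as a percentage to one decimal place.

98.2%

Entropy H = −Σ p log₂ p ≈ 2.6715 bits.
Huffman merges: 2/25+2/25→4/25; 9/100+11/100→1/5; 4/25+1/5→9/25; 1/5+11/50→21/50; 11/50+9/25→29/50; 21/50+29/50→1. L = 68/25 ≈ 2.7200.
Efficiency = H/L = 2.6715/2.7200 = 98.2%.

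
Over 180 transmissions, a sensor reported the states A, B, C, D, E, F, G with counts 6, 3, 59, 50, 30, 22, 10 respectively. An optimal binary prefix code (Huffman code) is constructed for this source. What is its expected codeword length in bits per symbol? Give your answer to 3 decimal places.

2.383 bits/symbol

Probabilities are the counts divided by 180.
Repeatedly combine the two least-probable nodes; the expected code length is the sum of the merged weights.
merge 1/60 + 1/30 → 1/20
merge 1/20 + 1/18 → 19/180
merge 19/180 + 11/90 → 41/180
merge 1/6 + 41/180 → 71/180
merge 5/18 + 59/180 → 109/180
merge 71/180 + 109/180 → 1
L = 1/20 + 19/180 + 41/180 + 71/180 + 109/180 + 1 = 143/60 ≈ 2.383 bits/symbol.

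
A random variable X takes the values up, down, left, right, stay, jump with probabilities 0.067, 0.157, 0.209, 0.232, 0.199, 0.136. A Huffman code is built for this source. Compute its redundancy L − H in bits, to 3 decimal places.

Entropy H = −Σ p log₂ p ≈ 2.4966 bits.
Huffman merges: 67/1000+17/125→203/1000; 157/1000+199/1000→89/250; 203/1000+209/1000→103/250; 29/125+89/250→147/250; 103/250+147/250→1. L = 2559/1000 ≈ 2.5590.
L − H = 2.5590 − 2.4966 = 0.062 bits.

0.062 bits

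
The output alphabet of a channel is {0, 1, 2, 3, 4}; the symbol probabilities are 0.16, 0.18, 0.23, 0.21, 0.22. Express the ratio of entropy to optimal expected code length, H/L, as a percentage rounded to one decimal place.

Entropy H = −Σ p log₂ p ≈ 2.3094 bits.
Huffman merges: 4/25+9/50→17/50; 21/100+11/50→43/100; 23/100+17/50→57/100; 43/100+57/100→1. L = 117/50 ≈ 2.3400.
Efficiency = H/L = 2.3094/2.3400 = 98.7%.

98.7%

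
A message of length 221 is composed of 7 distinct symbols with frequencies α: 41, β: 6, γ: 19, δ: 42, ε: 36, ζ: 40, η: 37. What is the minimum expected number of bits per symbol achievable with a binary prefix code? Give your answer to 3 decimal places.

2.738 bits/symbol

Probabilities are the counts divided by 221.
Repeatedly combine the two least-probable nodes; the expected code length is the sum of the merged weights.
merge 6/221 + 19/221 → 25/221
merge 25/221 + 36/221 → 61/221
merge 37/221 + 40/221 → 77/221
merge 41/221 + 42/221 → 83/221
merge 61/221 + 77/221 → 138/221
merge 83/221 + 138/221 → 1
L = 25/221 + 61/221 + 77/221 + 83/221 + 138/221 + 1 = 605/221 ≈ 2.738 bits/symbol.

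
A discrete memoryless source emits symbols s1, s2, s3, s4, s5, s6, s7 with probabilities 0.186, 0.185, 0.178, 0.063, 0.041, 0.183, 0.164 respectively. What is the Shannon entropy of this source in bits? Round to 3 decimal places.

H = −Σ pᵢ log₂ pᵢ.
−0.186·log₂(0.186) = 0.4514
−0.185·log₂(0.185) = 0.4504
−0.178·log₂(0.178) = 0.4432
−0.063·log₂(0.063) = 0.2513
−0.041·log₂(0.041) = 0.1889
−0.183·log₂(0.183) = 0.4484
−0.164·log₂(0.164) = 0.4278
Sum ≈ 2.6613 → 2.661 bits.

2.661 bits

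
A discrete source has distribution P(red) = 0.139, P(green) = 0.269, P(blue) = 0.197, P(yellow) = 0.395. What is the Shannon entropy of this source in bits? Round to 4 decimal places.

H = −Σ pᵢ log₂ pᵢ.
−0.139·log₂(0.139) = 0.3957
−0.269·log₂(0.269) = 0.5096
−0.197·log₂(0.197) = 0.4617
−0.395·log₂(0.395) = 0.5293
Sum ≈ 1.8963 → 1.8963 bits.

1.8963 bits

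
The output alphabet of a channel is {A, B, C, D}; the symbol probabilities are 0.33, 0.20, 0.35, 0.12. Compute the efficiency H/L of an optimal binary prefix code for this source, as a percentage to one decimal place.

Entropy H = −Σ p log₂ p ≈ 1.8894 bits.
Huffman merges: 3/25+1/5→8/25; 8/25+33/100→13/20; 7/20+13/20→1. L = 197/100 ≈ 1.9700.
Efficiency = H/L = 1.8894/1.9700 = 95.9%.

95.9%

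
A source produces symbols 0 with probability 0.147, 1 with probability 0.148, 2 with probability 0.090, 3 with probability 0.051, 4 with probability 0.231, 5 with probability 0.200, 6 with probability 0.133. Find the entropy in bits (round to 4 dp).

2.6860 bits

H = −Σ pᵢ log₂ pᵢ.
−0.147·log₂(0.147) = 0.4066
−0.148·log₂(0.148) = 0.4079
−0.090·log₂(0.090) = 0.3127
−0.051·log₂(0.051) = 0.2190
−0.231·log₂(0.231) = 0.4883
−0.200·log₂(0.200) = 0.4644
−0.133·log₂(0.133) = 0.3871
Sum ≈ 2.6860 → 2.6860 bits.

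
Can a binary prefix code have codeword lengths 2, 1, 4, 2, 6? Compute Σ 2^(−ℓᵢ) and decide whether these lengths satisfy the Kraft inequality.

1.078125; no

With common denominator 2^6 = 64: Σ 2^(−ℓᵢ) = 16/64 + 32/64 + 4/64 + 16/64 + 1/64 = 69/64 = 1.078125.
Kraft's inequality requires Σ ≤ 1; here Σ = 1.078125 > 1, so no such prefix code exists.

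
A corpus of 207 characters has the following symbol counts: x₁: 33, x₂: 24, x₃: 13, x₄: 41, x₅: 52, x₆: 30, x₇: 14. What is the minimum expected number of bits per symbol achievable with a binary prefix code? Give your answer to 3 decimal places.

Probabilities are the counts divided by 207.
Repeatedly combine the two least-probable nodes; the expected code length is the sum of the merged weights.
merge 13/207 + 14/207 → 3/23
merge 8/69 + 3/23 → 17/69
merge 10/69 + 11/69 → 7/23
merge 41/207 + 17/69 → 4/9
merge 52/207 + 7/23 → 5/9
merge 4/9 + 5/9 → 1
L = 3/23 + 17/69 + 7/23 + 4/9 + 5/9 + 1 = 185/69 ≈ 2.681 bits/symbol.

2.681 bits/symbol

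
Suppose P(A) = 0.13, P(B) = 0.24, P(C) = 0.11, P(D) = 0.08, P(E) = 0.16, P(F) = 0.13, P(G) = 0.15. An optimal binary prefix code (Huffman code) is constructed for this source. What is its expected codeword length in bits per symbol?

Repeatedly combine the two least-probable nodes; the expected code length is the sum of the merged weights.
merge 2/25 + 11/100 → 19/100
merge 13/100 + 13/100 → 13/50
merge 3/20 + 4/25 → 31/100
merge 19/100 + 6/25 → 43/100
merge 13/50 + 31/100 → 57/100
merge 43/100 + 57/100 → 1
L = 19/100 + 13/50 + 31/100 + 43/100 + 57/100 + 1 = 69/25 = 2.76 bits/symbol.

2.76 bits/symbol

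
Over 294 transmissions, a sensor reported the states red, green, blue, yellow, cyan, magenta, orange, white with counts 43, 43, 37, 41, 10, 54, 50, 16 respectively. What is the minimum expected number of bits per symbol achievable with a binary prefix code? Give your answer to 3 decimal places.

2.905 bits/symbol

Probabilities are the counts divided by 294.
Repeatedly combine the two least-probable nodes; the expected code length is the sum of the merged weights.
merge 5/147 + 8/147 → 13/147
merge 13/147 + 37/294 → 3/14
merge 41/294 + 43/294 → 2/7
merge 43/294 + 25/147 → 31/98
merge 9/49 + 3/14 → 39/98
merge 2/7 + 31/98 → 59/98
merge 39/98 + 59/98 → 1
L = 13/147 + 3/14 + 2/7 + 31/98 + 39/98 + 59/98 + 1 = 61/21 ≈ 2.905 bits/symbol.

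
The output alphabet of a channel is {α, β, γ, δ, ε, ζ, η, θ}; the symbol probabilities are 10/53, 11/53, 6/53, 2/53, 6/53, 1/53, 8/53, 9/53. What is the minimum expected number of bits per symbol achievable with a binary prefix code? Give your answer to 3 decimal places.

2.830 bits/symbol

Repeatedly combine the two least-probable nodes; the expected code length is the sum of the merged weights.
merge 1/53 + 2/53 → 3/53
merge 3/53 + 6/53 → 9/53
merge 6/53 + 8/53 → 14/53
merge 9/53 + 9/53 → 18/53
merge 10/53 + 11/53 → 21/53
merge 14/53 + 18/53 → 32/53
merge 21/53 + 32/53 → 1
L = 3/53 + 9/53 + 14/53 + 18/53 + 21/53 + 32/53 + 1 = 150/53 ≈ 2.830 bits/symbol.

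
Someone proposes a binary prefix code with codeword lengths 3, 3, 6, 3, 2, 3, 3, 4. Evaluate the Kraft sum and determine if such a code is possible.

With common denominator 2^6 = 64: Σ 2^(−ℓᵢ) = 8/64 + 8/64 + 1/64 + 8/64 + 16/64 + 8/64 + 8/64 + 4/64 = 61/64 = 0.953125.
Kraft's inequality requires Σ ≤ 1; here Σ = 0.953125 ≤ 1, so such a prefix code exists.

0.953125; yes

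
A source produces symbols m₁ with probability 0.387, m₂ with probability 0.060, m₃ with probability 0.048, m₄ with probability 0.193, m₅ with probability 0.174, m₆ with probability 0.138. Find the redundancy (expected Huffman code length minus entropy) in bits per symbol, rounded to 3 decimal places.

0.059 bits

Entropy H = −Σ p log₂ p ≈ 2.2752 bits.
Huffman merges: 6/125+3/50→27/250; 27/250+69/500→123/500; 87/500+193/1000→367/1000; 123/500+367/1000→613/1000; 387/1000+613/1000→1. L = 1167/500 ≈ 2.3340.
L − H = 2.3340 − 2.2752 = 0.059 bits.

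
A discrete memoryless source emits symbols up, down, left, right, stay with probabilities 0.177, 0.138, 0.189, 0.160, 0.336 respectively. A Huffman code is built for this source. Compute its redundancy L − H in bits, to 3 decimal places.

Entropy H = −Σ p log₂ p ≈ 2.2425 bits.
Huffman merges: 69/500+4/25→149/500; 177/1000+189/1000→183/500; 149/500+42/125→317/500; 183/500+317/500→1. L = 1149/500 ≈ 2.2980.
L − H = 2.2980 − 2.2425 = 0.056 bits.

0.056 bits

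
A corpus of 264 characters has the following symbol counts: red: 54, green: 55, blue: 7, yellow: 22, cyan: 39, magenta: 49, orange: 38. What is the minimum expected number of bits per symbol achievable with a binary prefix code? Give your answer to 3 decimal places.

Probabilities are the counts divided by 264.
Repeatedly combine the two least-probable nodes; the expected code length is the sum of the merged weights.
merge 7/264 + 1/12 → 29/264
merge 29/264 + 19/132 → 67/264
merge 13/88 + 49/264 → 1/3
merge 9/44 + 5/24 → 109/264
merge 67/264 + 1/3 → 155/264
merge 109/264 + 155/264 → 1
L = 29/264 + 67/264 + 1/3 + 109/264 + 155/264 + 1 = 89/33 ≈ 2.697 bits/symbol.

2.697 bits/symbol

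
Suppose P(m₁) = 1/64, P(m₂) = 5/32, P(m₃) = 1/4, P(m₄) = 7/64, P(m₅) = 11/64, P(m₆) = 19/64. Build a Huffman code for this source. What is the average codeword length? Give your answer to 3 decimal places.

Repeatedly combine the two least-probable nodes; the expected code length is the sum of the merged weights.
merge 1/64 + 7/64 → 1/8
merge 1/8 + 5/32 → 9/32
merge 11/64 + 1/4 → 27/64
merge 9/32 + 19/64 → 37/64
merge 27/64 + 37/64 → 1
L = 1/8 + 9/32 + 27/64 + 37/64 + 1 = 77/32 ≈ 2.406 bits/symbol.

2.406 bits/symbol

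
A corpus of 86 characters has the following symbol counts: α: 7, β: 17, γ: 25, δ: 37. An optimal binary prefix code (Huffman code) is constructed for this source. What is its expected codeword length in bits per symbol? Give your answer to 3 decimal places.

Probabilities are the counts divided by 86.
Repeatedly combine the two least-probable nodes; the expected code length is the sum of the merged weights.
merge 7/86 + 17/86 → 12/43
merge 12/43 + 25/86 → 49/86
merge 37/86 + 49/86 → 1
L = 12/43 + 49/86 + 1 = 159/86 ≈ 1.849 bits/symbol.

1.849 bits/symbol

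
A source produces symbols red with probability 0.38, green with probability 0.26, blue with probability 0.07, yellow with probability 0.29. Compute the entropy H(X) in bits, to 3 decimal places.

H = −Σ pᵢ log₂ pᵢ.
−0.38·log₂(0.38) = 0.5305
−0.26·log₂(0.26) = 0.5053
−0.07·log₂(0.07) = 0.2686
−0.29·log₂(0.29) = 0.5179
Sum ≈ 1.8222 → 1.822 bits.

1.822 bits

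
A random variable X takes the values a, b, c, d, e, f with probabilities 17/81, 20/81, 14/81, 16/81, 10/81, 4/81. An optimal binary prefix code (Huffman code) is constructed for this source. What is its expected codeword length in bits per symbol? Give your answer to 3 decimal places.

Repeatedly combine the two least-probable nodes; the expected code length is the sum of the merged weights.
merge 4/81 + 10/81 → 14/81
merge 14/81 + 14/81 → 28/81
merge 16/81 + 17/81 → 11/27
merge 20/81 + 28/81 → 16/27
merge 11/27 + 16/27 → 1
L = 14/81 + 28/81 + 11/27 + 16/27 + 1 = 68/27 ≈ 2.519 bits/symbol.

2.519 bits/symbol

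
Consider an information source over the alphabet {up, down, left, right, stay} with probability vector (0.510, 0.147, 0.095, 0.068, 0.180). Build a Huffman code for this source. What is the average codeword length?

Repeatedly combine the two least-probable nodes; the expected code length is the sum of the merged weights.
merge 17/250 + 19/200 → 163/1000
merge 147/1000 + 163/1000 → 31/100
merge 9/50 + 31/100 → 49/100
merge 49/100 + 51/100 → 1
L = 163/1000 + 31/100 + 49/100 + 1 = 1963/1000 = 1.963 bits/symbol.

1.963 bits/symbol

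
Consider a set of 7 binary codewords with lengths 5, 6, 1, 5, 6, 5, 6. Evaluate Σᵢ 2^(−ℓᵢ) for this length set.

With common denominator 2^6 = 64: Σ 2^(−ℓᵢ) = 2/64 + 1/64 + 32/64 + 2/64 + 1/64 + 2/64 + 1/64 = 41/64 = 0.640625.

0.640625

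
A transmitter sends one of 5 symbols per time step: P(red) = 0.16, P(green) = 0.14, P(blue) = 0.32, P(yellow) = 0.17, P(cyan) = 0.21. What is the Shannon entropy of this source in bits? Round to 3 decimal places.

2.254 bits

H = −Σ pᵢ log₂ pᵢ.
−0.16·log₂(0.16) = 0.4230
−0.14·log₂(0.14) = 0.3971
−0.32·log₂(0.32) = 0.5260
−0.17·log₂(0.17) = 0.4346
−0.21·log₂(0.21) = 0.4728
Sum ≈ 2.2536 → 2.254 bits.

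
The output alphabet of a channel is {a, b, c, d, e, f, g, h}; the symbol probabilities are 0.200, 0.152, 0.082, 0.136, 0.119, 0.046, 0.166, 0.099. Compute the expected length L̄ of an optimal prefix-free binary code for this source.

Repeatedly combine the two least-probable nodes; the expected code length is the sum of the merged weights.
merge 23/500 + 41/500 → 16/125
merge 99/1000 + 119/1000 → 109/500
merge 16/125 + 17/125 → 33/125
merge 19/125 + 83/500 → 159/500
merge 1/5 + 109/500 → 209/500
merge 33/125 + 159/500 → 291/500
merge 209/500 + 291/500 → 1
L = 16/125 + 109/500 + 33/125 + 159/500 + 209/500 + 291/500 + 1 = 366/125 = 2.928 bits/symbol.

2.928 bits/symbol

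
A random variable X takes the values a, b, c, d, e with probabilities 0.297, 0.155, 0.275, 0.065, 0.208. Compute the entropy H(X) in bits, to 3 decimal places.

H = −Σ pᵢ log₂ pᵢ.
−0.297·log₂(0.297) = 0.5202
−0.155·log₂(0.155) = 0.4169
−0.275·log₂(0.275) = 0.5122
−0.065·log₂(0.065) = 0.2563
−0.208·log₂(0.208) = 0.4712
Sum ≈ 2.1768 → 2.177 bits.

2.177 bits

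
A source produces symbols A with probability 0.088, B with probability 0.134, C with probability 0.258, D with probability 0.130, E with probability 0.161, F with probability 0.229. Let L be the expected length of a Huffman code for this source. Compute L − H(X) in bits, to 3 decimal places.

Entropy H = −Σ p log₂ p ≈ 2.4952 bits.
Huffman merges: 11/125+13/100→109/500; 67/500+161/1000→59/200; 109/500+229/1000→447/1000; 129/500+59/200→553/1000; 447/1000+553/1000→1. L = 2513/1000 ≈ 2.5130.
L − H = 2.5130 − 2.4952 = 0.018 bits.

0.018 bits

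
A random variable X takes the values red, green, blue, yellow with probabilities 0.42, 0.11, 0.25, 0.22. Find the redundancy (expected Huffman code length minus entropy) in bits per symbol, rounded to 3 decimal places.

Entropy H = −Σ p log₂ p ≈ 1.8565 bits.
Huffman merges: 11/100+11/50→33/100; 1/4+33/100→29/50; 21/50+29/50→1. L = 191/100 ≈ 1.9100.
L − H = 1.9100 − 1.8565 = 0.053 bits.

0.053 bits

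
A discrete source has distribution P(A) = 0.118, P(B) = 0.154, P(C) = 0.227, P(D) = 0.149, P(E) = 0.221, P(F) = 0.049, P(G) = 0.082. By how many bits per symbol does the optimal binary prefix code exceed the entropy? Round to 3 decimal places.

Entropy H = −Σ p log₂ p ≈ 2.6647 bits.
Huffman merges: 49/1000+41/500→131/1000; 59/500+131/1000→249/1000; 149/1000+77/500→303/1000; 221/1000+227/1000→56/125; 249/1000+303/1000→69/125; 56/125+69/125→1. L = 2683/1000 ≈ 2.6830.
L − H = 2.6830 − 2.6647 = 0.018 bits.

0.018 bits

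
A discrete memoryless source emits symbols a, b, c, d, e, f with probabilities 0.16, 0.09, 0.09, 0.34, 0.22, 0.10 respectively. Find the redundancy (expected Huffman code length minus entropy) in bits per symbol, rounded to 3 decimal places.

0.050 bits

Entropy H = −Σ p log₂ p ≈ 2.3903 bits.
Huffman merges: 9/100+9/100→9/50; 1/10+4/25→13/50; 9/50+11/50→2/5; 13/50+17/50→3/5; 2/5+3/5→1. L = 61/25 ≈ 2.4400.
L − H = 2.4400 − 2.3903 = 0.050 bits.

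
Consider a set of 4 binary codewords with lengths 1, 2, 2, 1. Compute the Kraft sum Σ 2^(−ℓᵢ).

1.5

With common denominator 2^2 = 4: Σ 2^(−ℓᵢ) = 2/4 + 1/4 + 1/4 + 2/4 = 6/4 = 1.5.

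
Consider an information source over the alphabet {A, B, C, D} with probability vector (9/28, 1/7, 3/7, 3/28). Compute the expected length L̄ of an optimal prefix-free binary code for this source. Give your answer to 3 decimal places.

Repeatedly combine the two least-probable nodes; the expected code length is the sum of the merged weights.
merge 3/28 + 1/7 → 1/4
merge 1/4 + 9/28 → 4/7
merge 3/7 + 4/7 → 1
L = 1/4 + 4/7 + 1 = 51/28 ≈ 1.821 bits/symbol.

1.821 bits/symbol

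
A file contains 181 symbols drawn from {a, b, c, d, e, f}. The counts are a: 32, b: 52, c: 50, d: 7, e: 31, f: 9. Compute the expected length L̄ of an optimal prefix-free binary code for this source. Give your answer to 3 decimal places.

2.348 bits/symbol

Probabilities are the counts divided by 181.
Repeatedly combine the two least-probable nodes; the expected code length is the sum of the merged weights.
merge 7/181 + 9/181 → 16/181
merge 16/181 + 31/181 → 47/181
merge 32/181 + 47/181 → 79/181
merge 50/181 + 52/181 → 102/181
merge 79/181 + 102/181 → 1
L = 16/181 + 47/181 + 79/181 + 102/181 + 1 = 425/181 ≈ 2.348 bits/symbol.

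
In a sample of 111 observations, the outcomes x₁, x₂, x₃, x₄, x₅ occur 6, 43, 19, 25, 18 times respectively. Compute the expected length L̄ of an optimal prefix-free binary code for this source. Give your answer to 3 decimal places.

2.216 bits/symbol

Probabilities are the counts divided by 111.
Repeatedly combine the two least-probable nodes; the expected code length is the sum of the merged weights.
merge 2/37 + 6/37 → 8/37
merge 19/111 + 8/37 → 43/111
merge 25/111 + 43/111 → 68/111
merge 43/111 + 68/111 → 1
L = 8/37 + 43/111 + 68/111 + 1 = 82/37 ≈ 2.216 bits/symbol.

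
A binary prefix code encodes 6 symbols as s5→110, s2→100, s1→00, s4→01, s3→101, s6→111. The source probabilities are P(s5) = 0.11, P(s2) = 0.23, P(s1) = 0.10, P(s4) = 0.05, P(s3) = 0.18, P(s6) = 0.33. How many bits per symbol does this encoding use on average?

2.85 bits/symbol

L̄ = Σ pᵢ·ℓᵢ = 0.11·3 + 0.23·3 + 0.10·2 + 0.05·2 + 0.18·3 + 0.33·3 = 2.85 bits/symbol.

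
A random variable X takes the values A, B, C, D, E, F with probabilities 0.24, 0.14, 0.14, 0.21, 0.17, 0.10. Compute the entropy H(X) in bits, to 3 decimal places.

2.528 bits

H = −Σ pᵢ log₂ pᵢ.
−0.24·log₂(0.24) = 0.4941
−0.14·log₂(0.14) = 0.3971
−0.14·log₂(0.14) = 0.3971
−0.21·log₂(0.21) = 0.4728
−0.17·log₂(0.17) = 0.4346
−0.10·log₂(0.10) = 0.3322
Sum ≈ 2.5280 → 2.528 bits.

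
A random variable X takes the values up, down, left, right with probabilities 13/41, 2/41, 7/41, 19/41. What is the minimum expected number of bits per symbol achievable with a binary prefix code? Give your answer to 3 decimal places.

1.756 bits/symbol

Repeatedly combine the two least-probable nodes; the expected code length is the sum of the merged weights.
merge 2/41 + 7/41 → 9/41
merge 9/41 + 13/41 → 22/41
merge 19/41 + 22/41 → 1
L = 9/41 + 22/41 + 1 = 72/41 ≈ 1.756 bits/symbol.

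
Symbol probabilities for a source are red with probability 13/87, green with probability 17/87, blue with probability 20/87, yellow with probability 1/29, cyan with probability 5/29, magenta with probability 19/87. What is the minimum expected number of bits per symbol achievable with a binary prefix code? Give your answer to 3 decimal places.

Repeatedly combine the two least-probable nodes; the expected code length is the sum of the merged weights.
merge 1/29 + 13/87 → 16/87
merge 5/29 + 16/87 → 31/87
merge 17/87 + 19/87 → 12/29
merge 20/87 + 31/87 → 17/29
merge 12/29 + 17/29 → 1
L = 16/87 + 31/87 + 12/29 + 17/29 + 1 = 221/87 ≈ 2.540 bits/symbol.

2.540 bits/symbol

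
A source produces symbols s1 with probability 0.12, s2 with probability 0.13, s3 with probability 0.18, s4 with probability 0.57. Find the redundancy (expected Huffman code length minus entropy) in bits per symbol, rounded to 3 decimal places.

Entropy H = −Σ p log₂ p ≈ 1.6573 bits.
Huffman merges: 3/25+13/100→1/4; 9/50+1/4→43/100; 43/100+57/100→1. L = 42/25 ≈ 1.6800.
L − H = 1.6800 − 1.6573 = 0.023 bits.

0.023 bits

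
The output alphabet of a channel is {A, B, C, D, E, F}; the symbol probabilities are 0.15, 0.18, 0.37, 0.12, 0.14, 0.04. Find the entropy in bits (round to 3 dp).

H = −Σ pᵢ log₂ pᵢ.
−0.15·log₂(0.15) = 0.4105
−0.18·log₂(0.18) = 0.4453
−0.37·log₂(0.37) = 0.5307
−0.12·log₂(0.12) = 0.3671
−0.14·log₂(0.14) = 0.3971
−0.04·log₂(0.04) = 0.1858
Sum ≈ 2.3365 → 2.337 bits.

2.337 bits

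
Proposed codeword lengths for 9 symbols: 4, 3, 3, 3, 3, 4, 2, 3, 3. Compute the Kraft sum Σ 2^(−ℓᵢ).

With common denominator 2^4 = 16: Σ 2^(−ℓᵢ) = 1/16 + 2/16 + 2/16 + 2/16 + 2/16 + 1/16 + 4/16 + 2/16 + 2/16 = 18/16 = 1.125.

1.125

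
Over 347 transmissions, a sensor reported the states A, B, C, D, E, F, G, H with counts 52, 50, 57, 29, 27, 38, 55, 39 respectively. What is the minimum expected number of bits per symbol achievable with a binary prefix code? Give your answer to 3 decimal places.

2.997 bits/symbol

Probabilities are the counts divided by 347.
Repeatedly combine the two least-probable nodes; the expected code length is the sum of the merged weights.
merge 27/347 + 29/347 → 56/347
merge 38/347 + 39/347 → 77/347
merge 50/347 + 52/347 → 102/347
merge 55/347 + 56/347 → 111/347
merge 57/347 + 77/347 → 134/347
merge 102/347 + 111/347 → 213/347
merge 134/347 + 213/347 → 1
L = 56/347 + 77/347 + 102/347 + 111/347 + 134/347 + 213/347 + 1 = 1040/347 ≈ 2.997 bits/symbol.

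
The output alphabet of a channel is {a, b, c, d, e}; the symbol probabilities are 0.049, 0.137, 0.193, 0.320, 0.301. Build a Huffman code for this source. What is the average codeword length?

Repeatedly combine the two least-probable nodes; the expected code length is the sum of the merged weights.
merge 49/1000 + 137/1000 → 93/500
merge 93/500 + 193/1000 → 379/1000
merge 301/1000 + 8/25 → 621/1000
merge 379/1000 + 621/1000 → 1
L = 93/500 + 379/1000 + 621/1000 + 1 = 1093/500 = 2.186 bits/symbol.

2.186 bits/symbol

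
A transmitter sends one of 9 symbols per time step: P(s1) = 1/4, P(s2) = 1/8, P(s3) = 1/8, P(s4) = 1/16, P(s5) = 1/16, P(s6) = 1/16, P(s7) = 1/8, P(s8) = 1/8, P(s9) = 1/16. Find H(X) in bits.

Each probability is a power of 1/2, so log₂(1/p) is an integer.
H = Σ p·log₂(1/p) = 1/4·2 + 1/8·3 + 1/8·3 + 1/16·4 + 1/16·4 + 1/16·4 + 1/8·3 + 1/8·3 + 1/16·4 = 3 bits.

3 bits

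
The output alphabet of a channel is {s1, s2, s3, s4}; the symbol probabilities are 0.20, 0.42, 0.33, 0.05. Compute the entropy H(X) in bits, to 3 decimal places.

H = −Σ pᵢ log₂ pᵢ.
−0.20·log₂(0.20) = 0.4644
−0.42·log₂(0.42) = 0.5256
−0.33·log₂(0.33) = 0.5278
−0.05·log₂(0.05) = 0.2161
Sum ≈ 1.7340 → 1.734 bits.

1.734 bits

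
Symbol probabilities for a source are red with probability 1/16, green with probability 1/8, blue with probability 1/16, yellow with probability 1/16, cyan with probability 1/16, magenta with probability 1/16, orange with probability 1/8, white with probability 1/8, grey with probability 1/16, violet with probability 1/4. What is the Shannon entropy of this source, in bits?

Each probability is a power of 1/2, so log₂(1/p) is an integer.
H = Σ p·log₂(1/p) = 1/16·4 + 1/8·3 + 1/16·4 + 1/16·4 + 1/16·4 + 1/16·4 + 1/8·3 + 1/8·3 + 1/16·4 + 1/4·2 = 3.125 bits.

3.125 bits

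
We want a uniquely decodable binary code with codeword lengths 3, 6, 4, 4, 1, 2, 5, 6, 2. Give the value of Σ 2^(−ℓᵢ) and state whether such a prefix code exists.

With common denominator 2^6 = 64: Σ 2^(−ℓᵢ) = 8/64 + 1/64 + 4/64 + 4/64 + 32/64 + 16/64 + 2/64 + 1/64 + 16/64 = 84/64 = 1.3125.
Kraft's inequality requires Σ ≤ 1; here Σ = 1.3125 > 1, so no such prefix code exists.

1.3125; no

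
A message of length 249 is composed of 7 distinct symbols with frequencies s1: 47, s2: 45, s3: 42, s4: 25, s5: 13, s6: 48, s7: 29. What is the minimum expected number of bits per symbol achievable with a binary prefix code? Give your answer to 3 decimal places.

Probabilities are the counts divided by 249.
Repeatedly combine the two least-probable nodes; the expected code length is the sum of the merged weights.
merge 13/249 + 25/249 → 38/249
merge 29/249 + 38/249 → 67/249
merge 14/83 + 15/83 → 29/83
merge 47/249 + 16/83 → 95/249
merge 67/249 + 29/83 → 154/249
merge 95/249 + 154/249 → 1
L = 38/249 + 67/249 + 29/83 + 95/249 + 154/249 + 1 = 230/83 ≈ 2.771 bits/symbol.

2.771 bits/symbol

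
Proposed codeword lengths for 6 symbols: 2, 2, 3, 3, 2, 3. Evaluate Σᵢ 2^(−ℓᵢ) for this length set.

1.125

With common denominator 2^3 = 8: Σ 2^(−ℓᵢ) = 2/8 + 2/8 + 1/8 + 1/8 + 2/8 + 1/8 = 9/8 = 1.125.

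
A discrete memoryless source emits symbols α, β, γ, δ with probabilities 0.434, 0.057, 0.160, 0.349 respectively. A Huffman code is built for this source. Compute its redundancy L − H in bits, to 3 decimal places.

Entropy H = −Σ p log₂ p ≈ 1.7113 bits.
Huffman merges: 57/1000+4/25→217/1000; 217/1000+349/1000→283/500; 217/500+283/500→1. L = 1783/1000 ≈ 1.7830.
L − H = 1.7830 − 1.7113 = 0.072 bits.

0.072 bits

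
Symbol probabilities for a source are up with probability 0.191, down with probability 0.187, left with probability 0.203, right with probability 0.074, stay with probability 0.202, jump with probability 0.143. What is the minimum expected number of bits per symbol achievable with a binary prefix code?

2.595 bits/symbol

Repeatedly combine the two least-probable nodes; the expected code length is the sum of the merged weights.
merge 37/500 + 143/1000 → 217/1000
merge 187/1000 + 191/1000 → 189/500
merge 101/500 + 203/1000 → 81/200
merge 217/1000 + 189/500 → 119/200
merge 81/200 + 119/200 → 1
L = 217/1000 + 189/500 + 81/200 + 119/200 + 1 = 519/200 = 2.595 bits/symbol.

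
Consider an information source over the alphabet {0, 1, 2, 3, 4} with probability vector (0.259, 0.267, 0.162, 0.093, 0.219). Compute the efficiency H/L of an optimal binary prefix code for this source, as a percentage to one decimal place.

99.2%

Entropy H = −Σ p log₂ p ≈ 2.2373 bits.
Huffman merges: 93/1000+81/500→51/200; 219/1000+51/200→237/500; 259/1000+267/1000→263/500; 237/500+263/500→1. L = 451/200 ≈ 2.2550.
Efficiency = H/L = 2.2373/2.2550 = 99.2%.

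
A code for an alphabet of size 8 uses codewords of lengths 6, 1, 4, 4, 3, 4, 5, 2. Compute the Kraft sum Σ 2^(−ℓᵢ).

1.109375

With common denominator 2^6 = 64: Σ 2^(−ℓᵢ) = 1/64 + 32/64 + 4/64 + 4/64 + 8/64 + 4/64 + 2/64 + 16/64 = 71/64 = 1.109375.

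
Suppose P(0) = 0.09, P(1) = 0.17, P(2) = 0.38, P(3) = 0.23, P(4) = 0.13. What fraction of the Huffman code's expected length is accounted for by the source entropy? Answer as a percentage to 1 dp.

96.8%

Entropy H = −Σ p log₂ p ≈ 2.1480 bits.
Huffman merges: 9/100+13/100→11/50; 17/100+11/50→39/100; 23/100+19/50→61/100; 39/100+61/100→1. L = 111/50 ≈ 2.2200.
Efficiency = H/L = 2.1480/2.2200 = 96.8%.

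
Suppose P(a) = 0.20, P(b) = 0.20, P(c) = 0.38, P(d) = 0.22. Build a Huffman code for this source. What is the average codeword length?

2 bits/symbol

Repeatedly combine the two least-probable nodes; the expected code length is the sum of the merged weights.
merge 1/5 + 1/5 → 2/5
merge 11/50 + 19/50 → 3/5
merge 2/5 + 3/5 → 1
L = 2/5 + 3/5 + 1 = 2 bits/symbol.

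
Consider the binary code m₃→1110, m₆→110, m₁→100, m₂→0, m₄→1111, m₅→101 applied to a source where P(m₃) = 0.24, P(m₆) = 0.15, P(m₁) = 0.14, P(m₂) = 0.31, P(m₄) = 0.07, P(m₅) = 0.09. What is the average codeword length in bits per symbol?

2.69 bits/symbol

L̄ = Σ pᵢ·ℓᵢ = 0.24·4 + 0.15·3 + 0.14·3 + 0.31·1 + 0.07·4 + 0.09·3 = 2.69 bits/symbol.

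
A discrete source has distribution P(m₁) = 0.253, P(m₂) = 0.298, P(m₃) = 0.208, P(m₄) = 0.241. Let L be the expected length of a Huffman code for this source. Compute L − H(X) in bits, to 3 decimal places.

0.012 bits

Entropy H = −Σ p log₂ p ≈ 1.9881 bits.
Huffman merges: 26/125+241/1000→449/1000; 253/1000+149/500→551/1000; 449/1000+551/1000→1. L = 2 ≈ 2.0000.
L − H = 2.0000 − 1.9881 = 0.012 bits.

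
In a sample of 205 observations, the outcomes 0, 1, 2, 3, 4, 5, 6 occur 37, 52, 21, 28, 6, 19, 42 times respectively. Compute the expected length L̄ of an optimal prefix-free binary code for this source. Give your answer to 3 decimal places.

Probabilities are the counts divided by 205.
Repeatedly combine the two least-probable nodes; the expected code length is the sum of the merged weights.
merge 6/205 + 19/205 → 5/41
merge 21/205 + 5/41 → 46/205
merge 28/205 + 37/205 → 13/41
merge 42/205 + 46/205 → 88/205
merge 52/205 + 13/41 → 117/205
merge 88/205 + 117/205 → 1
L = 5/41 + 46/205 + 13/41 + 88/205 + 117/205 + 1 = 546/205 ≈ 2.663 bits/symbol.

2.663 bits/symbol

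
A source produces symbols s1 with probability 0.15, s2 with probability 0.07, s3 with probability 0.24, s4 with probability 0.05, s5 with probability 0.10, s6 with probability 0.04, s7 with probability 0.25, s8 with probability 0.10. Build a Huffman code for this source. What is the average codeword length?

2.76 bits/symbol

Repeatedly combine the two least-probable nodes; the expected code length is the sum of the merged weights.
merge 1/25 + 1/20 → 9/100
merge 7/100 + 9/100 → 4/25
merge 1/10 + 1/10 → 1/5
merge 3/20 + 4/25 → 31/100
merge 1/5 + 6/25 → 11/25
merge 1/4 + 31/100 → 14/25
merge 11/25 + 14/25 → 1
L = 9/100 + 4/25 + 1/5 + 31/100 + 11/25 + 14/25 + 1 = 69/25 = 2.76 bits/symbol.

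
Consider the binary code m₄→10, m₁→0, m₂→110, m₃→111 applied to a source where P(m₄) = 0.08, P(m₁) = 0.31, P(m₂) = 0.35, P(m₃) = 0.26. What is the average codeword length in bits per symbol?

L̄ = Σ pᵢ·ℓᵢ = 0.08·2 + 0.31·1 + 0.35·3 + 0.26·3 = 2.3 bits/symbol.

2.3 bits/symbol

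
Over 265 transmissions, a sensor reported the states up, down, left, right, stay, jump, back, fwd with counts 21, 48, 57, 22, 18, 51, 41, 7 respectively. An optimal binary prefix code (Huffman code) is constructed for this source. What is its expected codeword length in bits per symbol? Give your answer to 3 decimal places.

2.849 bits/symbol

Probabilities are the counts divided by 265.
Repeatedly combine the two least-probable nodes; the expected code length is the sum of the merged weights.
merge 7/265 + 18/265 → 5/53
merge 21/265 + 22/265 → 43/265
merge 5/53 + 41/265 → 66/265
merge 43/265 + 48/265 → 91/265
merge 51/265 + 57/265 → 108/265
merge 66/265 + 91/265 → 157/265
merge 108/265 + 157/265 → 1
L = 5/53 + 43/265 + 66/265 + 91/265 + 108/265 + 157/265 + 1 = 151/53 ≈ 2.849 bits/symbol.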